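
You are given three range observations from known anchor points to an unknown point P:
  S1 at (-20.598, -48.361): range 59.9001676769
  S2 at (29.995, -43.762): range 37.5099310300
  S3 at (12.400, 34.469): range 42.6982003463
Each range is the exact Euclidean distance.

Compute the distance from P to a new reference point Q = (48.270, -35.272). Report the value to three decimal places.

38.144

eq1: (x + 20.598)² + (y + 48.361)² = 59.9001676769²
eq2: (x − 29.995)² + (y + 43.762)² = 37.5099310300²
eq3: (x − 12.400)² + (y − 34.469)² = 42.6982003463²
eq1−eq2, eq1−eq3 (x²,y² cancel):
  101.186·x + 9.198·y = 2232.783906
  65.996·x + 165.660·y = 343.701811
det = 101.186·165.660 − 9.198·65.996 = 16155.441552
x = (2232.783906·165.660 − 9.198·343.701811) / 16155.441552 = 22.699572
y = (101.186·343.701811 − 2232.783906·65.996) / 16155.441552 = -6.968364
|P − Q| = √((22.699572 − 48.270)² + (-6.968364 − -35.272)²) = 38.143710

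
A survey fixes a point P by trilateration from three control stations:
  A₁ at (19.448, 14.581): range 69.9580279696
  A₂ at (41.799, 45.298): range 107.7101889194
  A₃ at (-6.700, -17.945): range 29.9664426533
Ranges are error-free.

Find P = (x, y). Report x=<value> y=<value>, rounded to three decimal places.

eq1: (x − 19.448)² + (y − 14.581)² = 69.9580279696²
eq2: (x − 41.799)² + (y − 45.298)² = 107.7101889194²
eq3: (x + 6.700)² + (y + 17.945)² = 29.9664426533²
eq1−eq2, eq1−eq3 (x²,y² cancel):
  44.702·x + 61.434·y = -3499.124180
  -52.296·x − 65.052·y = 3772.220752
det = 44.702·-65.052 − 61.434·-52.296 = 304.797960
x = (-3499.124180·-65.052 − 61.434·3772.220752) / 304.797960 = -13.509223
y = (44.702·3772.220752 − -3499.124180·-52.296) / 304.797960 = -47.127566

x=-13.509 y=-47.128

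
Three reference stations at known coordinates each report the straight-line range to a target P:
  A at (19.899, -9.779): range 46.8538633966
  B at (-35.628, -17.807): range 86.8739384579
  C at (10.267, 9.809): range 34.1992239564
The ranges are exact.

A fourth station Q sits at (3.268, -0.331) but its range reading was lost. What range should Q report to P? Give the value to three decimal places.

46.440

eq1: (x − 19.899)² + (y + 9.779)² = 46.8538633966²
eq2: (x + 35.628)² + (y + 17.807)² = 86.8739384579²
eq3: (x − 10.267)² + (y − 9.809)² = 34.1992239564²
eq1−eq3, eq1−eq2 (x²,y² cancel):
  -19.264·x + 39.176·y = 735.726324
  -111.054·x − 16.056·y = -4256.952077
det = -19.264·-16.056 − 39.176·-111.054 = 4659.954288
x = (735.726324·-16.056 − 39.176·-4256.952077) / 4659.954288 = 33.253016
y = (-19.264·-4256.952077 − 735.726324·-111.054) / 4659.954288 = 35.131520
|P − Q| = √((33.253016 − 3.268)² + (35.131520 − -0.331)²) = 46.440192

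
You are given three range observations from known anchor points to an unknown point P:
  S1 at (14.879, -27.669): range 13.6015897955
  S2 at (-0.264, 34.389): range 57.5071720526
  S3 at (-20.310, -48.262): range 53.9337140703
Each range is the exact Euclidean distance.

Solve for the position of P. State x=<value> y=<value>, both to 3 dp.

x=24.123 y=-17.691

eq1: (x − 14.879)² + (y + 27.669)² = 13.6015897955²
eq2: (x + 0.264)² + (y − 34.389)² = 57.5071720526²
eq3: (x + 20.310)² + (y + 48.262)² = 53.9337140703²
eq2−eq3, eq2−eq1 (x²,y² cancel):
  -40.092·x − 165.302·y = 1957.273051
  30.286·x − 124.116·y = 2926.356778
det = -40.092·-124.116 − -165.302·30.286 = 9982.395044
x = (1957.273051·-124.116 − -165.302·2926.356778) / 9982.395044 = 24.122841
y = (-40.092·2926.356778 − 1957.273051·30.286) / 9982.395044 = -17.691292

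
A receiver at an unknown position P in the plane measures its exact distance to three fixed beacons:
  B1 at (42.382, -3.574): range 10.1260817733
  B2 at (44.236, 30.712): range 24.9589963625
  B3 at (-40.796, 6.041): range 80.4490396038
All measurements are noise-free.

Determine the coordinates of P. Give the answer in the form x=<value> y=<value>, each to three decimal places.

eq1: (x − 42.382)² + (y + 3.574)² = 10.1260817733²
eq2: (x − 44.236)² + (y − 30.712)² = 24.9589963625²
eq3: (x + 40.796)² + (y − 6.041)² = 80.4490396038²
eq3−eq1, eq3−eq2 (x²,y² cancel):
  166.356·x − 19.230·y = 6477.710544
  170.064·x + 49.342·y = 7048.339817
det = 166.356·49.342 − -19.230·170.064 = 11478.668472
x = (6477.710544·49.342 − -19.230·7048.339817) / 11478.668472 = 39.652924
y = (166.356·7048.339817 − 6477.710544·170.064) / 11478.668472 = 6.177394

x=39.653 y=6.177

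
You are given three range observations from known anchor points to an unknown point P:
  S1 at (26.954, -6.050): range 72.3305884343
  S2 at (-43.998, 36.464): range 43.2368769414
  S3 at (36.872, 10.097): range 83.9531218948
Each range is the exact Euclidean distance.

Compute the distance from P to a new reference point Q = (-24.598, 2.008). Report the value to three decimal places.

22.546

eq1: (x − 26.954)² + (y + 6.050)² = 72.3305884343²
eq2: (x + 43.998)² + (y − 36.464)² = 43.2368769414²
eq3: (x − 36.872)² + (y − 10.097)² = 83.9531218948²
eq3−eq1, eq3−eq2 (x²,y² cancel):
  -19.836·x − 32.294·y = 1118.039476
  -161.740·x + 52.734·y = 6982.652655
det = -19.836·52.734 − -32.294·-161.740 = -6269.263184
x = (1118.039476·52.734 − -32.294·6982.652655) / -6269.263184 = -45.373191
y = (-19.836·6982.652655 − 1118.039476·-161.740) / -6269.263184 = -6.751002
|P − Q| = √((-45.373191 − -24.598)² + (-6.751002 − 2.008)²) = 22.546146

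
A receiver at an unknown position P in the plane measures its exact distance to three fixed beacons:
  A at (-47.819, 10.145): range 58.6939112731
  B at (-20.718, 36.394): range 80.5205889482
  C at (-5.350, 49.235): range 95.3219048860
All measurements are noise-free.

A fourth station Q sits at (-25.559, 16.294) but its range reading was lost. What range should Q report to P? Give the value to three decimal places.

60.299

eq1: (x + 47.819)² + (y − 10.145)² = 58.6939112731²
eq2: (x + 20.718)² + (y − 36.394)² = 80.5205889482²
eq3: (x + 5.350)² + (y − 49.235)² = 95.3219048860²
eq3−eq1, eq3−eq2 (x²,y² cancel):
  -84.938·x − 78.180·y = 5578.160392
  -30.736·x − 25.682·y = 1903.751342
det = -84.938·-25.682 − -78.180·-30.736 = -221.562764
x = (5578.160392·-25.682 − -78.180·1903.751342) / -221.562764 = -25.171038
y = (-84.938·1903.751342 − 5578.160392·-30.736) / -221.562764 = -44.003361
|P − Q| = √((-25.171038 − -25.559)² + (-44.003361 − 16.294)²) = 60.298609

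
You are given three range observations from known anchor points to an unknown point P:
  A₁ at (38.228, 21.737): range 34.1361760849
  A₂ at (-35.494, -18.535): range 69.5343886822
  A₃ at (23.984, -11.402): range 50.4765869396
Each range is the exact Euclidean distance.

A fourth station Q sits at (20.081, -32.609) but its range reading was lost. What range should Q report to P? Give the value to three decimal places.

70.028

eq1: (x − 38.228)² + (y − 21.737)² = 34.1361760849²
eq2: (x + 35.494)² + (y + 18.535)² = 69.5343886822²
eq3: (x − 23.984)² + (y + 11.402)² = 50.4765869396²
eq2−eq3, eq2−eq1 (x²,y² cancel):
  118.956·x + 14.266·y = 1389.012979
  147.444·x + 80.544·y = 4000.259584
det = 118.956·80.544 − 14.266·147.444 = 7477.755960
x = (1389.012979·80.544 − 14.266·4000.259584) / 7477.755960 = 7.329600
y = (118.956·4000.259584 − 1389.012979·147.444) / 7477.755960 = 36.247940
|P − Q| = √((7.329600 − 20.081)² + (36.247940 − -32.609)²) = 70.027683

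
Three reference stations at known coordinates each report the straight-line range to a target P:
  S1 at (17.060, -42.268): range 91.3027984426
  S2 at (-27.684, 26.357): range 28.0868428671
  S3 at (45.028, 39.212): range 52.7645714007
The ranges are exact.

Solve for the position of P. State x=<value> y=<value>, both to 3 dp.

eq1: (x − 17.060)² + (y + 42.268)² = 91.3027984426²
eq2: (x + 27.684)² + (y − 26.357)² = 28.0868428671²
eq3: (x − 45.028)² + (y − 39.212)² = 52.7645714007²
eq1−eq3, eq1−eq2 (x²,y² cancel):
  55.936·x + 162.960·y = 7039.575312
  -89.488·x + 137.250·y = 6930.798142
det = 55.936·137.250 − 162.960·-89.488 = 22260.180480
x = (7039.575312·137.250 − 162.960·6930.798142) / 22260.180480 = -7.334224
y = (55.936·6930.798142 − 7039.575312·-89.488) / 22260.180480 = 45.715651

x=-7.334 y=45.716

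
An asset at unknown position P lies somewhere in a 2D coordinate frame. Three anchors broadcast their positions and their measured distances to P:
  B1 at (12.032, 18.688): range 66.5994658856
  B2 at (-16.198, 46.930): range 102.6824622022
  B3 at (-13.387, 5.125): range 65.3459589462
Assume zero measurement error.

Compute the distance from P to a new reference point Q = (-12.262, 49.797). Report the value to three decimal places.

eq1: (x − 12.032)² + (y − 18.688)² = 66.5994658856²
eq2: (x + 16.198)² + (y − 46.930)² = 102.6824622022²
eq3: (x + 13.387)² + (y − 5.125)² = 65.3459589462²
eq1−eq3, eq1−eq2 (x²,y² cancel):
  -50.838·x − 27.126·y = -123.138468
  -56.460·x + 56.484·y = -4137.409452
det = -50.838·56.484 − -27.126·-56.460 = -4403.067552
x = (-123.138468·56.484 − -27.126·-4137.409452) / -4403.067552 = 27.069020
y = (-50.838·-4137.409452 − -123.138468·-56.460) / -4403.067552 = -46.191711
|P − Q| = √((27.069020 − -12.262)² + (-46.191711 − 49.797)²) = 103.734092

103.734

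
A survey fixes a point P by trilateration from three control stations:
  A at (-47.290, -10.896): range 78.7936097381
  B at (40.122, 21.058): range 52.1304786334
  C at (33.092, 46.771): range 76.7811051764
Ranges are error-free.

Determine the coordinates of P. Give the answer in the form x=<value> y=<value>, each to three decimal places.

x=29.175 y=-29.910

eq1: (x + 47.290)² + (y + 10.896)² = 78.7936097381²
eq2: (x − 40.122)² + (y − 21.058)² = 52.1304786334²
eq3: (x − 33.092)² + (y − 46.771)² = 76.7811051764²
eq3−eq1, eq3−eq2 (x²,y² cancel):
  -160.764·x − 115.334·y = -1240.634812
  14.060·x − 51.426·y = 1948.358653
det = -160.764·-51.426 − -115.334·14.060 = 9889.045504
x = (-1240.634812·-51.426 − -115.334·1948.358653) / 9889.045504 = 29.174998
y = (-160.764·1948.358653 − -1240.634812·14.060) / 9889.045504 = -29.910127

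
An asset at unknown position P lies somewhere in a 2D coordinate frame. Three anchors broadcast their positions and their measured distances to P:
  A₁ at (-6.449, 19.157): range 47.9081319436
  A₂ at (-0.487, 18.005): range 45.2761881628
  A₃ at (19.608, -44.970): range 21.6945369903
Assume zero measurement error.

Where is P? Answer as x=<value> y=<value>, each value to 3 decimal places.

eq1: (x + 6.449)² + (y − 19.157)² = 47.9081319436²
eq2: (x + 0.487)² + (y − 18.005)² = 45.2761881628²
eq3: (x − 19.608)² + (y + 44.970)² = 21.6945369903²
eq2−eq1, eq2−eq3 (x²,y² cancel):
  -11.924·x + 2.304·y = -161.092836
  40.190·x − 125.950·y = 3661.637649
det = -11.924·-125.950 − 2.304·40.190 = 1409.230040
x = (-161.092836·-125.950 − 2.304·3661.637649) / 1409.230040 = 8.411139
y = (-11.924·3661.637649 − -161.092836·40.190) / 1409.230040 = -26.388202

x=8.411 y=-26.388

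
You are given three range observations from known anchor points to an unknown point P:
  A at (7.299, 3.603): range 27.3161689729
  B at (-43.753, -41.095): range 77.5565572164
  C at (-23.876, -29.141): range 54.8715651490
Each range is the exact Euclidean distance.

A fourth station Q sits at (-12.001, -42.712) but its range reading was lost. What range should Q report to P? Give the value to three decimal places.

50.152

eq1: (x − 7.299)² + (y − 3.603)² = 27.3161689729²
eq2: (x + 43.753)² + (y + 41.095)² = 77.5565572164²
eq3: (x + 23.876)² + (y + 29.141)² = 54.8715651490²
eq2−eq3, eq2−eq1 (x²,y² cancel):
  39.754·x + 23.908·y = 820.268128
  102.104·x + 89.396·y = 1731.979456
det = 39.754·89.396 − 23.908·102.104 = 1112.746152
x = (820.268128·89.396 − 23.908·1731.979456) / 1112.746152 = 28.686259
y = (39.754·1731.979456 − 820.268128·102.104) / 1112.746152 = -13.389887
|P − Q| = √((28.686259 − -12.001)² + (-13.389887 − -42.712)²) = 50.152162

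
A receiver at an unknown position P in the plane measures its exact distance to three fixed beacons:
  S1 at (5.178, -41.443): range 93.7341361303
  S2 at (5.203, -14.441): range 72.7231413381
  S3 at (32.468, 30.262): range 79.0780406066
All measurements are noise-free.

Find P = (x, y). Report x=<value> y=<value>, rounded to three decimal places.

eq1: (x − 5.178)² + (y + 41.443)² = 93.7341361303²
eq2: (x − 5.203)² + (y + 14.441)² = 72.7231413381²
eq3: (x − 32.468)² + (y − 30.262)² = 79.0780406066²
eq2−eq1, eq2−eq3 (x²,y² cancel):
  -0.050·x − 54.004·y = -1988.712747
  54.530·x + 89.406·y = 769.664758
det = -0.050·89.406 − -54.004·54.530 = 2940.367820
x = (-1988.712747·89.406 − -54.004·769.664758) / 2940.367820 = -46.333617
y = (-0.050·769.664758 − -1988.712747·54.530) / 2940.367820 = 36.868184

x=-46.334 y=36.868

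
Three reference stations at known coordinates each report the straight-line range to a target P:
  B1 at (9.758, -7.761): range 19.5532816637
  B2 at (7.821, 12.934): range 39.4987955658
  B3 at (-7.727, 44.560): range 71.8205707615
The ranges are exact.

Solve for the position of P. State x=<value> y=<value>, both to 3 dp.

x=3.687 y=-26.348

eq1: (x − 9.758)² + (y + 7.761)² = 19.5532816637²
eq2: (x − 7.821)² + (y − 12.934)² = 39.4987955658²
eq3: (x + 7.727)² + (y − 44.560)² = 71.8205707615²
eq3−eq2, eq3−eq1 (x²,y² cancel):
  31.096·x − 63.252·y = 1781.195801
  34.970·x − 104.642·y = 2886.015117
det = 31.096·-104.642 − -63.252·34.970 = -1042.025192
x = (1781.195801·-104.642 − -63.252·2886.015117) / -1042.025192 = 3.686727
y = (31.096·2886.015117 − 1781.195801·34.970) / -1042.025192 = -26.347836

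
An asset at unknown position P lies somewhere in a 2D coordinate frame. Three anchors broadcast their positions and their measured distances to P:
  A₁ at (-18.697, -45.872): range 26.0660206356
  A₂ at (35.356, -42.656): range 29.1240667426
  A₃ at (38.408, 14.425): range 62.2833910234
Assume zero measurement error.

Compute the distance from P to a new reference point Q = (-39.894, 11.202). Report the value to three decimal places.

68.356

eq1: (x + 18.697)² + (y + 45.872)² = 26.0660206356²
eq2: (x − 35.356)² + (y + 42.656)² = 29.1240667426²
eq3: (x − 38.408)² + (y − 14.425)² = 62.2833910234²
eq2−eq3, eq2−eq1 (x²,y² cancel):
  6.104·x + 114.162·y = -4417.335517
  -108.106·x − 6.432·y = -446.989047
det = 6.104·-6.432 − 114.162·-108.106 = 12302.336244
x = (-4417.335517·-6.432 − 114.162·-446.989047) / 12302.336244 = 6.457429
y = (6.104·-446.989047 − -4417.335517·-108.106) / 12302.336244 = -39.038837
|P − Q| = √((6.457429 − -39.894)² + (-39.038837 − 11.202)²) = 68.356394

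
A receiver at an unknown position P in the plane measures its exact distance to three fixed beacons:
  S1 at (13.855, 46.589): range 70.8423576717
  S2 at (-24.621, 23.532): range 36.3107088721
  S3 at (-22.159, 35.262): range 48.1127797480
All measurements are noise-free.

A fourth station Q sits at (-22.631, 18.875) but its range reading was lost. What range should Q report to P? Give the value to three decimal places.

eq1: (x − 13.855)² + (y − 46.589)² = 70.8423576717²
eq2: (x + 24.621)² + (y − 23.532)² = 36.3107088721²
eq3: (x + 22.159)² + (y − 35.262)² = 48.1127797480²
eq2−eq1, eq2−eq3 (x²,y² cancel):
  76.952·x + 46.114·y = -2497.624781
  4.924·x + 23.460·y = -421.890736
det = 76.952·23.460 − 46.114·4.924 = 1578.228584
x = (-2497.624781·23.460 − 46.114·-421.890736) / 1578.228584 = -24.799454
y = (76.952·-421.890736 − -2497.624781·4.924) / 1578.228584 = -12.778270
|P − Q| = √((-24.799454 − -22.631)² + (-12.778270 − 18.875)²) = 31.727460

31.727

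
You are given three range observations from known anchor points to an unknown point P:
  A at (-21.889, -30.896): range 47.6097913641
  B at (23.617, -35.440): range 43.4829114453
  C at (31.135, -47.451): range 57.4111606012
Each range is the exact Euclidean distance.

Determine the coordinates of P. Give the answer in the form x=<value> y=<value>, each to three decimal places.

x=8.852 y=5.459

eq1: (x + 21.889)² + (y + 30.896)² = 47.6097913641²
eq2: (x − 23.617)² + (y + 35.440)² = 43.4829114453²
eq3: (x − 31.135)² + (y + 47.451)² = 57.4111606012²
eq3−eq2, eq3−eq1 (x²,y² cancel):
  -15.036·x + 24.022·y = -1.951563
  -106.048·x + 33.110·y = -757.945361
det = -15.036·33.110 − 24.022·-106.048 = 2049.643096
x = (-1.951563·33.110 − 24.022·-757.945361) / 2049.643096 = 8.851662
y = (-15.036·-757.945361 − -1.951563·-106.048) / 2049.643096 = 5.459247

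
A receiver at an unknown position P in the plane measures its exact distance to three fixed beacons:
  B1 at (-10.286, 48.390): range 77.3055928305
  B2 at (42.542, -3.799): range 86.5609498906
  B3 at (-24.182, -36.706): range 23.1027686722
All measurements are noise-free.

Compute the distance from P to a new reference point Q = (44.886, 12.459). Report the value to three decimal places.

eq1: (x + 10.286)² + (y − 48.390)² = 77.3055928305²
eq2: (x − 42.542)² + (y + 3.799)² = 86.5609498906²
eq3: (x + 24.182)² + (y + 36.706)² = 23.1027686722²
eq3−eq1, eq3−eq2 (x²,y² cancel):
  27.792·x + 170.192·y = -4927.122427
  133.448·x + 65.814·y = -7066.905521
det = 27.792·65.814 − 170.192·133.448 = -20882.679328
x = (-4927.122427·65.814 − 170.192·-7066.905521) / -20882.679328 = -42.066305
y = (27.792·-7066.905521 − -4927.122427·133.448) / -20882.679328 = -22.081036
|P − Q| = √((-42.066305 − 44.886)² + (-22.081036 − 12.459)²) = 93.561303

93.561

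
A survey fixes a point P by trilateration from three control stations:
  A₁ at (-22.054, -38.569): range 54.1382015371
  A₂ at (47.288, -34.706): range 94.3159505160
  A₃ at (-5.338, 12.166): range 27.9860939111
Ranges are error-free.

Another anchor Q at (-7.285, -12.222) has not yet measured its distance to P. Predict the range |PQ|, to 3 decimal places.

37.178

eq1: (x + 22.054)² + (y + 38.569)² = 54.1382015371²
eq2: (x − 47.288)² + (y + 34.706)² = 94.3159505160²
eq3: (x + 5.338)² + (y − 12.166)² = 27.9860939111²
eq3−eq2, eq3−eq1 (x²,y² cancel):
  105.252·x − 93.744·y = -4848.121489
  -33.432·x − 101.470·y = -350.282536
det = 105.252·-101.470 − -93.744·-33.432 = -13813.969848
x = (-4848.121489·-101.470 − -93.744·-350.282536) / -13813.969848 = -33.234617
y = (105.252·-350.282536 − -4848.121489·-33.432) / -13813.969848 = 14.402112
|P − Q| = √((-33.234617 − -7.285)² + (14.402112 − -12.222)²) = 37.178300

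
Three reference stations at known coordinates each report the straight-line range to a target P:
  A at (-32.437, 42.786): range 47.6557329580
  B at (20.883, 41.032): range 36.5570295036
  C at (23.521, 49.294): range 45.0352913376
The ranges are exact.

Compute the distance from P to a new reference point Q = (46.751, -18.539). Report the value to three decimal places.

53.013

eq1: (x + 32.437)² + (y − 42.786)² = 47.6557329580²
eq2: (x − 20.883)² + (y − 41.032)² = 36.5570295036²
eq3: (x − 23.521)² + (y − 49.294)² = 45.0352913376²
eq3−eq1, eq3−eq2 (x²,y² cancel):
  -111.916·x − 13.016·y = -343.226530
  -5.276·x − 16.524·y = -171.650104
det = -111.916·-16.524 − -13.016·-5.276 = 1780.627568
x = (-343.226530·-16.524 − -13.016·-171.650104) / 1780.627568 = 1.930374
y = (-111.916·-171.650104 − -343.226530·-5.276) / 1780.627568 = 9.771572
|P − Q| = √((1.930374 − 46.751)² + (9.771572 − -18.539)²) = 53.012989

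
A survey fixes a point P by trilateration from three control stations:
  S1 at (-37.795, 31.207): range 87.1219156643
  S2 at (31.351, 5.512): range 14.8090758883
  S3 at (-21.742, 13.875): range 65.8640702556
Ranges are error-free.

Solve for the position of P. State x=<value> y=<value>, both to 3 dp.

eq1: (x + 37.795)² + (y − 31.207)² = 87.1219156643²
eq2: (x − 31.351)² + (y − 5.512)² = 14.8090758883²
eq3: (x + 21.742)² + (y − 13.875)² = 65.8640702556²
eq1−eq3, eq1−eq2 (x²,y² cancel):
  32.106·x − 34.664·y = 1515.043753
  138.292·x − 51.390·y = 5981.847931
det = 32.106·-51.390 − -34.664·138.292 = 3143.826548
x = (1515.043753·-51.390 − -34.664·5981.847931) / 3143.826548 = 41.190783
y = (32.106·5981.847931 − 1515.043753·138.292) / 3143.826548 = -5.555402

x=41.191 y=-5.555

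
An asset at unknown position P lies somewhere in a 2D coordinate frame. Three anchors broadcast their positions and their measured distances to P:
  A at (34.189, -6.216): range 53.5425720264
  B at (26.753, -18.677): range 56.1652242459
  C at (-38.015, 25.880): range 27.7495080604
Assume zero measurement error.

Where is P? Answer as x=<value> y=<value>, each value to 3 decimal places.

x=-10.370 y=23.470

eq1: (x − 34.189)² + (y + 6.216)² = 53.5425720264²
eq2: (x − 26.753)² + (y + 18.677)² = 56.1652242459²
eq3: (x + 38.015)² + (y − 25.880)² = 27.7495080604²
eq1−eq3, eq1−eq2 (x²,y² cancel):
  -144.408·x + 64.192·y = 3004.160070
  -14.872·x − 24.922·y = -430.698434
det = -144.408·-24.922 − 64.192·-14.872 = 4553.599600
x = (3004.160070·-24.922 − 64.192·-430.698434) / 4553.599600 = -10.370320
y = (-144.408·-430.698434 − 3004.160070·-14.872) / 4553.599600 = 23.470260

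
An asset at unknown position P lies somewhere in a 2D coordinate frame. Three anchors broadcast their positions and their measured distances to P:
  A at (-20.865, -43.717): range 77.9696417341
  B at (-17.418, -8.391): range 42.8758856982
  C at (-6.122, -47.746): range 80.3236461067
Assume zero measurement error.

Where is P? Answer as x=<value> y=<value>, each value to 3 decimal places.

eq1: (x + 20.865)² + (y + 43.717)² = 77.9696417341²
eq2: (x + 17.418)² + (y + 8.391)² = 42.8758856982²
eq3: (x + 6.122)² + (y + 47.746)² = 80.3236461067²
eq1−eq3, eq1−eq2 (x²,y² cancel):
  29.486·x − 8.058·y = -401.988006
  6.894·x + 70.652·y = 2268.194749
det = 29.486·70.652 − -8.058·6.894 = 2138.796724
x = (-401.988006·70.652 − -8.058·2268.194749) / 2138.796724 = -4.733570
y = (29.486·2268.194749 − -401.988006·6.894) / 2138.796724 = 32.565645

x=-4.734 y=32.566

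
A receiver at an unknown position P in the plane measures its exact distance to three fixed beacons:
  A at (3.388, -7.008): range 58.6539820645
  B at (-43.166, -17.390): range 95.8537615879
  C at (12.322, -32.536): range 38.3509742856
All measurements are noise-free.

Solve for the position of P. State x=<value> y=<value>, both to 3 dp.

eq1: (x − 3.388)² + (y + 7.008)² = 58.6539820645²
eq2: (x + 43.166)² + (y + 17.390)² = 95.8537615879²
eq3: (x − 12.322)² + (y + 32.536)² = 38.3509742856²
eq3−eq1, eq3−eq2 (x²,y² cancel):
  -17.868·x + 51.056·y = -3119.324755
  -110.976·x + 30.292·y = -6761.853706
det = -17.868·30.292 − 51.056·-110.976 = 5124.733200
x = (-3119.324755·30.292 − 51.056·-6761.853706) / 5124.733200 = 48.927936
y = (-17.868·-6761.853706 − -3119.324755·-110.976) / 5124.733200 = -43.972900

x=48.928 y=-43.973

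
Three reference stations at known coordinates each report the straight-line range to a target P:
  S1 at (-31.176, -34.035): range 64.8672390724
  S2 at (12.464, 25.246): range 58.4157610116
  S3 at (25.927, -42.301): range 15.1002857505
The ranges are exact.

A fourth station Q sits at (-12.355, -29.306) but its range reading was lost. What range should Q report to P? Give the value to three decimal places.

45.869

eq1: (x + 31.176)² + (y + 34.035)² = 64.8672390724²
eq2: (x − 12.464)² + (y − 25.246)² = 58.4157610116²
eq3: (x − 25.927)² + (y + 42.301)² = 15.1002857505²
eq2−eq3, eq2−eq1 (x²,y² cancel):
  26.926·x − 135.094·y = 4853.254623
  -87.280·x − 118.562·y = 542.254819
det = 26.926·-118.562 − -135.094·-87.280 = -14983.404732
x = (4853.254623·-118.562 − -135.094·542.254819) / -14983.404732 = 33.514159
y = (26.926·542.254819 − 4853.254623·-87.280) / -14983.404732 = -29.245210
|P − Q| = √((33.514159 − -12.355)² + (-29.245210 − -29.306)²) = 45.869199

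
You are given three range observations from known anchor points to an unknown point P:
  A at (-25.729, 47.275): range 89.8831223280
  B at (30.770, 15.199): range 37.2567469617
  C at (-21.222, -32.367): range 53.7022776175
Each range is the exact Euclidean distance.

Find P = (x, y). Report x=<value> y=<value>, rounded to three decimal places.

eq1: (x + 25.729)² + (y − 47.275)² = 89.8831223280²
eq2: (x − 30.770)² + (y − 15.199)² = 37.2567469617²
eq3: (x + 21.222)² + (y + 32.367)² = 53.7022776175²
eq3−eq1, eq3−eq2 (x²,y² cancel):
  -9.014·x + 159.284·y = -3796.129965
  103.984·x + 95.132·y = 1175.675955
det = -9.014·95.132 − 159.284·103.984 = -17420.507304
x = (-3796.129965·95.132 − 159.284·1175.675955) / -17420.507304 = 31.480128
y = (-9.014·1175.675955 − -3796.129965·103.984) / -17420.507304 = -22.050979

x=31.480 y=-22.051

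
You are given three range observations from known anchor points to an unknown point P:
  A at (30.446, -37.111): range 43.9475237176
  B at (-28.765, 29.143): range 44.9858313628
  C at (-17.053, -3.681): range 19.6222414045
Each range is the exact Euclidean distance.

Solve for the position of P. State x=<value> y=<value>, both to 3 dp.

eq1: (x − 30.446)² + (y + 37.111)² = 43.9475237176²
eq2: (x + 28.765)² + (y − 29.143)² = 44.9858313628²
eq3: (x + 17.053)² + (y + 3.681)² = 19.6222414045²
eq2−eq1, eq2−eq3 (x²,y² cancel):
  118.422·x − 132.508·y = 719.785745
  23.424·x − 65.648·y = 266.307562
det = 118.422·-65.648 − -132.508·23.424 = -4670.300064
x = (719.785745·-65.648 − -132.508·266.307562) / -4670.300064 = 2.561851
y = (118.422·266.307562 − 719.785745·23.424) / -4670.300064 = -3.142499

x=2.562 y=-3.142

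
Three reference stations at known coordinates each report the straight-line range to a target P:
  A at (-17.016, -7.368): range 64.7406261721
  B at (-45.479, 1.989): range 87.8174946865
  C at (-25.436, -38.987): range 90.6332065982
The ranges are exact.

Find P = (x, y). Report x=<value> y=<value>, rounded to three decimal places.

x=39.463 y=24.279

eq1: (x + 17.016)² + (y + 7.368)² = 64.7406261721²
eq2: (x + 45.479)² + (y − 1.989)² = 87.8174946865²
eq3: (x + 25.436)² + (y + 38.987)² = 90.6332065982²
eq2−eq1, eq2−eq3 (x²,y² cancel):
  56.926·x − 18.714·y = 1792.099814
  40.086·x − 81.952·y = -407.785062
det = 56.926·-81.952 − -18.714·40.086 = -3915.030148
x = (1792.099814·-81.952 − -18.714·-407.785062) / -3915.030148 = 39.462647
y = (56.926·-407.785062 − 1792.099814·40.086) / -3915.030148 = 24.278660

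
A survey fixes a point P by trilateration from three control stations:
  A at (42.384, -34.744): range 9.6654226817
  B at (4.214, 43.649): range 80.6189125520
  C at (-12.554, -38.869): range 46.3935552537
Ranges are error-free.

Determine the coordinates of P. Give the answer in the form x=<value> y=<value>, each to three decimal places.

eq1: (x − 42.384)² + (y + 34.744)² = 9.6654226817²
eq2: (x − 4.214)² + (y − 43.649)² = 80.6189125520²
eq3: (x + 12.554)² + (y + 38.869)² = 46.3935552537²
eq1−eq2, eq1−eq3 (x²,y² cancel):
  -76.340·x + 156.786·y = -7486.544660
  -109.876·x − 8.250·y = -3394.088488
det = -76.340·-8.250 − 156.786·-109.876 = 17856.823536
x = (-7486.544660·-8.250 − 156.786·-3394.088488) / 17856.823536 = 33.259530
y = (-76.340·-3394.088488 − -7486.544660·-109.876) / 17856.823536 = -31.555829

x=33.260 y=-31.556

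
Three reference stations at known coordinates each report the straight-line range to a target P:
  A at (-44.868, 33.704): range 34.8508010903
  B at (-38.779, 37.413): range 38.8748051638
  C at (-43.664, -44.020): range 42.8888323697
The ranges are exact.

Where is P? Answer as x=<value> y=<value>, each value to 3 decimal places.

eq1: (x + 44.868)² + (y − 33.704)² = 34.8508010903²
eq2: (x + 38.779)² + (y − 37.413)² = 38.8748051638²
eq3: (x + 43.664)² + (y + 44.020)² = 42.8888323697²
eq3−eq2, eq3−eq1 (x²,y² cancel):
  9.770·x + 162.866·y = -612.560420
  -2.408·x + 155.448·y = -70.334651
det = 9.770·155.448 − 162.866·-2.408 = 1910.908288
x = (-612.560420·155.448 − 162.866·-70.334651) / 1910.908288 = -43.835787
y = (9.770·-70.334651 − -612.560420·-2.408) / 1910.908288 = -1.131512

x=-43.836 y=-1.132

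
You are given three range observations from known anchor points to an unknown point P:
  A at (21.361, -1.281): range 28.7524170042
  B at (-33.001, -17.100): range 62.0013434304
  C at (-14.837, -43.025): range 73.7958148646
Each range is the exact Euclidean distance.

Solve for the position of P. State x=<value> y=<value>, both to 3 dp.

x=11.747 y=25.816

eq1: (x − 21.361)² + (y + 1.281)² = 28.7524170042²
eq2: (x + 33.001)² + (y + 17.100)² = 62.0013434304²
eq3: (x + 14.837)² + (y + 43.025)² = 73.7958148646²
eq3−eq2, eq3−eq1 (x²,y² cancel):
  -36.328·x + 51.850·y = 911.844511
  72.396·x + 83.488·y = 3005.766896
det = -36.328·83.488 − 51.850·72.396 = -6786.684664
x = (911.844511·83.488 − 51.850·3005.766896) / -6786.684664 = 11.746669
y = (-36.328·3005.766896 − 911.844511·72.396) / -6786.684664 = 25.816345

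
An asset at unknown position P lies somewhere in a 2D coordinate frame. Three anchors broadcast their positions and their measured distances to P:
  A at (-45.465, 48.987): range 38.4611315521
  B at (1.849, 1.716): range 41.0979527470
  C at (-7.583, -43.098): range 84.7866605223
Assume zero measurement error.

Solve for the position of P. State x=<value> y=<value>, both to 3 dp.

eq1: (x + 45.465)² + (y − 48.987)² = 38.4611315521²
eq2: (x − 1.849)² + (y − 1.716)² = 41.0979527470²
eq3: (x + 7.583)² + (y + 43.098)² = 84.7866605223²
eq1−eq3, eq1−eq2 (x²,y² cancel):
  75.764·x − 184.170·y = -8261.372063
  94.628·x − 94.542·y = -4670.212017
det = 75.764·-94.542 − -184.170·94.628 = 10264.758672
x = (-8261.372063·-94.542 − -184.170·-4670.212017) / 10264.758672 = -7.702695
y = (75.764·-4670.212017 − -8261.372063·94.628) / 10264.758672 = 41.688576

x=-7.703 y=41.689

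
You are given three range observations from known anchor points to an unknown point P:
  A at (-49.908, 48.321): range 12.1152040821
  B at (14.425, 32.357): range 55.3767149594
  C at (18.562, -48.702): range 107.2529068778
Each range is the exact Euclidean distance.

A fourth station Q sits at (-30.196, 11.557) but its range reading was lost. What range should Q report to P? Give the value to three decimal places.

eq1: (x + 49.908)² + (y − 48.321)² = 12.1152040821²
eq2: (x − 14.425)² + (y − 32.357)² = 55.3767149594²
eq3: (x − 18.562)² + (y + 48.702)² = 107.2529068778²
eq2−eq3, eq2−eq1 (x²,y² cancel):
  8.274·x − 162.118·y = -6975.228900
  -128.666·x + 31.928·y = 6490.473821
det = 8.274·31.928 − -162.118·-128.666 = -20594.902316
x = (-6975.228900·31.928 − -162.118·6490.473821) / -20594.902316 = -40.277808
y = (8.274·6490.473821 − -6975.228900·-128.666) / -20594.902316 = 40.969974
|P − Q| = √((-40.277808 − -30.196)² + (40.969974 − 11.557)²) = 31.092860

31.093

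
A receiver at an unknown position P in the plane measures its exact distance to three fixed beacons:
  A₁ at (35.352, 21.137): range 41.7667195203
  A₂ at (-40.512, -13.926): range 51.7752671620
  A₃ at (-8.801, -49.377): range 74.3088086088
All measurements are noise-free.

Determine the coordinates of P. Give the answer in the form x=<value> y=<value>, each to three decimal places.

x=-6.246 y=24.888

eq1: (x − 35.352)² + (y − 21.137)² = 41.7667195203²
eq2: (x + 40.512)² + (y + 13.926)² = 51.7752671620²
eq3: (x + 8.801)² + (y + 49.377)² = 74.3088086088²
eq3−eq1, eq3−eq2 (x²,y² cancel):
  88.306·x + 141.028·y = 2958.331120
  -63.422·x + 70.902·y = 2160.730637
det = 88.306·70.902 − 141.028·-63.422 = 15205.349828
x = (2958.331120·70.902 − 141.028·2160.730637) / 15205.349828 = -6.245955
y = (88.306·2160.730637 − 2958.331120·-63.422) / 15205.349828 = 24.887869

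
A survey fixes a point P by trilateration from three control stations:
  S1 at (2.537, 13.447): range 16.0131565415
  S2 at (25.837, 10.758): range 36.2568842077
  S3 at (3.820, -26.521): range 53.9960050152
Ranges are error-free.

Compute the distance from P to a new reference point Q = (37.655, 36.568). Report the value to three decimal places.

45.669

eq1: (x − 2.537)² + (y − 13.447)² = 16.0131565415²
eq2: (x − 25.837)² + (y − 10.758)² = 36.2568842077²
eq3: (x − 3.820)² + (y + 26.521)² = 53.9960050152²
eq2−eq1, eq2−eq3 (x²,y² cancel):
  -46.600·x + 5.378·y = 462.113515
  -44.034·x − 74.558·y = -1666.336197
det = -46.600·-74.558 − 5.378·-44.034 = 3711.217652
x = (462.113515·-74.558 − 5.378·-1666.336197) / 3711.217652 = -6.869094
y = (-46.600·-1666.336197 − 462.113515·-44.034) / 3711.217652 = 26.406420
|P − Q| = √((-6.869094 − 37.655)² + (26.406420 − 36.568)²) = 45.668946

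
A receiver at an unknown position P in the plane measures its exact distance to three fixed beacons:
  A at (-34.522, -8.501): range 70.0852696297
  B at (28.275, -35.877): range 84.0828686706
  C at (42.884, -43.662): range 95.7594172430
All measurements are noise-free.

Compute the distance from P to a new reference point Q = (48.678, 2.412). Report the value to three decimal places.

eq1: (x + 34.522)² + (y + 8.501)² = 70.0852696297²
eq2: (x − 28.275)² + (y + 35.877)² = 84.0828686706²
eq3: (x − 42.884)² + (y + 43.662)² = 95.7594172430²
eq1−eq3, eq1−eq2 (x²,y² cancel):
  154.812·x − 70.322·y = -1776.548757
  125.594·x − 54.752·y = -1335.384516
det = 154.812·-54.752 − -70.322·125.594 = 355.754644
x = (-1776.548757·-54.752 − -70.322·-1335.384516) / 355.754644 = 9.452266
y = (154.812·-1335.384516 − -1776.548757·125.594) / 355.754644 = 46.071969
|P − Q| = √((9.452266 − 48.678)² + (46.071969 − 2.412)²) = 58.692854

58.693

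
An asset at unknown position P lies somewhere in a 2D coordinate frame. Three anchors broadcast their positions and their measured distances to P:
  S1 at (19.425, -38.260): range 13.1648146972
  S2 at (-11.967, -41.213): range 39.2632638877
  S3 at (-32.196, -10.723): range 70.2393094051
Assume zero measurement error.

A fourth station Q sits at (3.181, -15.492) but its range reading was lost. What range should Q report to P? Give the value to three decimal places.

eq1: (x − 19.425)² + (y + 38.260)² = 13.1648146972²
eq2: (x + 11.967)² + (y + 41.213)² = 39.2632638877²
eq3: (x + 32.196)² + (y + 10.723)² = 70.2393094051²
eq3−eq1, eq3−eq2 (x²,y² cancel):
  103.242·x − 55.074·y = 5449.841320
  40.458·x − 60.980·y = 4082.112008
det = 103.242·-60.980 − -55.074·40.458 = -4067.513268
x = (5449.841320·-60.980 − -55.074·4082.112008) / -4067.513268 = 26.432142
y = (103.242·4082.112008 − 5449.841320·40.458) / -4067.513268 = -49.405058
|P − Q| = √((26.432142 − 3.181)² + (-49.405058 − -15.492)²) = 41.118257

41.118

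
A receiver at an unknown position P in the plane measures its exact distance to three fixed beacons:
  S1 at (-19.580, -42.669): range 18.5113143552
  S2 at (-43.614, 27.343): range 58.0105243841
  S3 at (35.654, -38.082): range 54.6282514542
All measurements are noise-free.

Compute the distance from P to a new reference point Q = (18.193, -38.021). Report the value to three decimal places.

37.965

eq1: (x + 19.580)² + (y + 42.669)² = 18.5113143552²
eq2: (x + 43.614)² + (y − 27.343)² = 58.0105243841²
eq3: (x − 35.654)² + (y + 38.082)² = 54.6282514542²
eq2−eq3, eq2−eq1 (x²,y² cancel):
  158.536·x − 130.850·y = 452.600877
  48.068·x − 140.024·y = 2576.751496
det = 158.536·-140.024 − -130.850·48.068 = -15909.147064
x = (452.600877·-140.024 − -130.850·2576.751496) / -15909.147064 = -17.209782
y = (158.536·2576.751496 − 452.600877·48.068) / -15909.147064 = -24.310056
|P − Q| = √((-17.209782 − 18.193)² + (-24.310056 − -38.021)²) = 37.965075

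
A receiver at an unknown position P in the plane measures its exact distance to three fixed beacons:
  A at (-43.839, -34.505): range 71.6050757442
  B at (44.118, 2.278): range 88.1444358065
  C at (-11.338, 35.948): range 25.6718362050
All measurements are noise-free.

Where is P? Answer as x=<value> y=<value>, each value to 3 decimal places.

eq1: (x + 43.839)² + (y + 34.505)² = 71.6050757442²
eq2: (x − 44.118)² + (y − 2.278)² = 88.1444358065²
eq3: (x + 11.338)² + (y − 35.948)² = 25.6718362050²
eq1−eq3, eq1−eq2 (x²,y² cancel):
  65.002·x + 140.906·y = 2776.599700
  175.914·x + 73.566·y = -3803.020429
det = 65.002·73.566 − 140.906·175.914 = -20005.400952
x = (2776.599700·73.566 − 140.906·-3803.020429) / -20005.400952 = -36.996596
y = (65.002·-3803.020429 − 2776.599700·175.914) / -20005.400952 = 36.772404

x=-36.997 y=36.772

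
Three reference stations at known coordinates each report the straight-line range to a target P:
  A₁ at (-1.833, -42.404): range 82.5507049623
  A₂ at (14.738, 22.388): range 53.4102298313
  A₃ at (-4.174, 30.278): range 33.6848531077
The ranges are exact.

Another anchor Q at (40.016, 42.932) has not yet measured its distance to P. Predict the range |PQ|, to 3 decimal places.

78.616

eq1: (x + 1.833)² + (y + 42.404)² = 82.5507049623²
eq2: (x − 14.738)² + (y − 22.388)² = 53.4102298313²
eq3: (x + 4.174)² + (y − 30.278)² = 33.6848531077²
eq3−eq1, eq3−eq2 (x²,y² cancel):
  4.682·x − 145.364·y = -4812.670016
  37.824·x − 15.780·y = -1933.731694
det = 4.682·-15.780 − -145.364·37.824 = 5424.365976
x = (-4812.670016·-15.780 − -145.364·-1933.731694) / 5424.365976 = -37.820280
y = (4.682·-1933.731694 − -4812.670016·37.824) / 5424.365976 = 31.889570
|P − Q| = √((-37.820280 − 40.016)² + (31.889570 − 42.932)²) = 78.615659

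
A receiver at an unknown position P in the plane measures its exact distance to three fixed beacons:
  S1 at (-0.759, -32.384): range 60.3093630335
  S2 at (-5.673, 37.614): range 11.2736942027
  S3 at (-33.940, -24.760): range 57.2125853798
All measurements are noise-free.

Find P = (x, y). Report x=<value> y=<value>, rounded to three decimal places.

x=-10.016 y=27.211

eq1: (x + 0.759)² + (y + 32.384)² = 60.3093630335²
eq2: (x + 5.673)² + (y − 37.614)² = 11.2736942027²
eq3: (x + 33.940)² + (y + 24.760)² = 57.2125853798²
eq2−eq1, eq2−eq3 (x²,y² cancel):
  9.828·x − 139.996·y = -3907.819477
  -56.534·x − 124.748·y = -2828.198470
det = 9.828·-124.748 − -139.996·-56.534 = -9140.557208
x = (-3907.819477·-124.748 − -139.996·-2828.198470) / -9140.557208 = -10.016478
y = (9.828·-2828.198470 − -3907.819477·-56.534) / -9140.557208 = 27.210617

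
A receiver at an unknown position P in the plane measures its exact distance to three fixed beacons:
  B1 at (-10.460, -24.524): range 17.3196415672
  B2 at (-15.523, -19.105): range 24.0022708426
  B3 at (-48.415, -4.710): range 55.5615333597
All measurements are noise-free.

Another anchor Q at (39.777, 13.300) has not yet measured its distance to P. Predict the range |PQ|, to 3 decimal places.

eq1: (x + 10.460)² + (y + 24.524)² = 17.3196415672²
eq2: (x + 15.523)² + (y + 19.105)² = 24.0022708426²
eq3: (x + 48.415)² + (y + 4.710)² = 55.5615333597²
eq3−eq1, eq3−eq2 (x²,y² cancel):
  75.910·x − 39.628·y = 1131.755856
  65.784·x − 28.790·y = 750.743213
det = 75.910·-28.790 − -39.628·65.784 = 421.439452
x = (1131.755856·-28.790 − -39.628·750.743213) / 421.439452 = -6.721723
y = (75.910·750.743213 − 1131.755856·65.784) / 421.439452 = -41.435395
|P − Q| = √((-6.721723 − 39.777)² + (-41.435395 − 13.300)²) = 71.819876

71.820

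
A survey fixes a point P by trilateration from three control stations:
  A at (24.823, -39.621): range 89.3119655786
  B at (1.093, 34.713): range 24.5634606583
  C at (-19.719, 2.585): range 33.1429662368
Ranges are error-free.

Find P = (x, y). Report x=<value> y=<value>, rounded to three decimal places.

eq1: (x − 24.823)² + (y + 39.621)² = 89.3119655786²
eq2: (x − 1.093)² + (y − 34.713)² = 24.5634606583²
eq3: (x + 19.719)² + (y − 2.585)² = 33.1429662368²
eq3−eq1, eq3−eq2 (x²,y² cancel):
  89.084·x − 84.412·y = -5087.687201
  41.624·x + 64.256·y = 1305.758443
det = 89.084·64.256 − -84.412·41.624 = 9237.746592
x = (-5087.687201·64.256 − -84.412·1305.758443) / 9237.746592 = -23.457317
y = (89.084·1305.758443 − -5087.687201·41.624) / 9237.746592 = 35.516462

x=-23.457 y=35.516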